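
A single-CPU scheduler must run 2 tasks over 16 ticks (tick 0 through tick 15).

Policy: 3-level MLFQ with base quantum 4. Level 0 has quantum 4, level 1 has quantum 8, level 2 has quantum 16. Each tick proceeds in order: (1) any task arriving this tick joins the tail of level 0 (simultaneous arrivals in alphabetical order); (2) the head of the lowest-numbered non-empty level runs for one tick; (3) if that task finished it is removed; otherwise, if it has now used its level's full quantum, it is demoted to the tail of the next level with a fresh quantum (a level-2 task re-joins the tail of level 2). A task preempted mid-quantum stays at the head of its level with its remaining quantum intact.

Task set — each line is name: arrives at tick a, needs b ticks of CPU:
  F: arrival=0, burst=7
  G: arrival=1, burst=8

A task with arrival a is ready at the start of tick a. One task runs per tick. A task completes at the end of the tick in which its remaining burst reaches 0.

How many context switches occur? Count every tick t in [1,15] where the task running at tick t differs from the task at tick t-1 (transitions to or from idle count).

t=0: L0/L1/L2 = F/-/- → run F
t=1: L0/L1/L2 = FG/-/- → run F
t=2: L0/L1/L2 = FG/-/- → run F
t=3: L0/L1/L2 = FG/-/- → run F
t=4: L0/L1/L2 = G/F/- → run G
t=5: L0/L1/L2 = G/F/- → run G
t=6: L0/L1/L2 = G/F/- → run G
t=7: L0/L1/L2 = G/F/- → run G
t=8: L0/L1/L2 = -/FG/- → run F
t=9: L0/L1/L2 = -/FG/- → run F
t=10: L0/L1/L2 = -/FG/- → run F
t=11: L0/L1/L2 = -/G/- → run G
t=12: L0/L1/L2 = -/G/- → run G
t=13: L0/L1/L2 = -/G/- → run G
t=14: L0/L1/L2 = -/G/- → run G
t=15: (idle)

context switches = 4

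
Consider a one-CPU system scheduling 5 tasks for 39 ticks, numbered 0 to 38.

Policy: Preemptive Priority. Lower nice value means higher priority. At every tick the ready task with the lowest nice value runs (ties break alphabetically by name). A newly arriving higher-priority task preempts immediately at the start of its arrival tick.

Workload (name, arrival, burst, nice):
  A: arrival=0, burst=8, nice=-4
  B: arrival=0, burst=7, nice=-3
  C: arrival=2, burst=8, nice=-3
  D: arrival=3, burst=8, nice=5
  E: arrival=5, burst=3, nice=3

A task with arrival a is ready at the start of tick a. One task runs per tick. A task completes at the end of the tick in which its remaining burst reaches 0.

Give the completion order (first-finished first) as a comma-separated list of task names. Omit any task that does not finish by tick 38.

t=0: ready={A,B} → run A
t=1: ready={A,B} → run A
t=2: ready={A,B,C} → run A
t=3: ready={A,B,C,D} → run A
t=4: ready={A,B,C,D} → run A
t=5: ready={A,B,C,D,E} → run A
t=6: ready={A,B,C,D,E} → run A
t=7: ready={A,B,C,D,E} → run A
t=8: ready={B,C,D,E} → run B
t=9: ready={B,C,D,E} → run B
t=10: ready={B,C,D,E} → run B
t=11: ready={B,C,D,E} → run B
t=12: ready={B,C,D,E} → run B
t=13: ready={B,C,D,E} → run B
t=14: ready={B,C,D,E} → run B
t=15: ready={C,D,E} → run C
t=16: ready={C,D,E} → run C
t=17: ready={C,D,E} → run C
t=18: ready={C,D,E} → run C
t=19: ready={C,D,E} → run C
t=20: ready={C,D,E} → run C
t=21: ready={C,D,E} → run C
t=22: ready={C,D,E} → run C
t=23: ready={D,E} → run E
t=24: ready={D,E} → run E
t=25: ready={D,E} → run E
t=26: ready={D} → run D
t=27: ready={D} → run D
t=28: ready={D} → run D
t=29: ready={D} → run D
t=30: ready={D} → run D
t=31: ready={D} → run D
t=32: ready={D} → run D
t=33: ready={D} → run D
t=34: (idle)
t=35: (idle)
t=36: (idle)
t=37: (idle)
t=38: (idle)

completion order = A, B, C, E, D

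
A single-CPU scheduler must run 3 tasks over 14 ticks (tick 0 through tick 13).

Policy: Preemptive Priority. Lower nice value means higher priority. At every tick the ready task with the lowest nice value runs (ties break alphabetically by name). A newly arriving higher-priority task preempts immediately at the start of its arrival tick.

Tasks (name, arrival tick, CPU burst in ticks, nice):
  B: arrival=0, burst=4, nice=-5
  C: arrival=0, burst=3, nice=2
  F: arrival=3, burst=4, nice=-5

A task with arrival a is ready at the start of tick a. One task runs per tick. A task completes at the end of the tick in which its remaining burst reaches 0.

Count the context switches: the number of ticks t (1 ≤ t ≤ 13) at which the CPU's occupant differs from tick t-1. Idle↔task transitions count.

context switches = 3

t=0: ready={B,C} → run B
t=1: ready={B,C} → run B
t=2: ready={B,C} → run B
t=3: ready={B,C,F} → run B
t=4: ready={C,F} → run F
t=5: ready={C,F} → run F
t=6: ready={C,F} → run F
t=7: ready={C,F} → run F
t=8: ready={C} → run C
t=9: ready={C} → run C
t=10: ready={C} → run C
t=11: (idle)
t=12: (idle)
t=13: (idle)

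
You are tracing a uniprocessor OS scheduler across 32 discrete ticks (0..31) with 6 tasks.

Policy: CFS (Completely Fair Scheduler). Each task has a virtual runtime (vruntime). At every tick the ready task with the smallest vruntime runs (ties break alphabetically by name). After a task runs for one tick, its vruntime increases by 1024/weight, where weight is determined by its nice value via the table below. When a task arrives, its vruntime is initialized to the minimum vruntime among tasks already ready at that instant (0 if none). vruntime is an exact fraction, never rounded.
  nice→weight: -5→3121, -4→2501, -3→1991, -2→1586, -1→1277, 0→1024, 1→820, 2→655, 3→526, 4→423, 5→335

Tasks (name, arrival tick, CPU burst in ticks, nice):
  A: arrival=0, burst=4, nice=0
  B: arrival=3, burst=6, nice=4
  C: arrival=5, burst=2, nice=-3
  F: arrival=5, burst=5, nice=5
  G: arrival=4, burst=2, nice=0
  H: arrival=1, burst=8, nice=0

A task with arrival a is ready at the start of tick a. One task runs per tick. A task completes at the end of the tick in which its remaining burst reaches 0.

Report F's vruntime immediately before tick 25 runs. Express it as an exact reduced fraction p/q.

vruntime(F, start of tick 25) = 4766/335

t=0: vr[A=0] → run A
t=1: vr[A=1 H=1] → run A
t=2: vr[A=2 H=1] → run H
t=3: vr[A=2 B=2 H=2] → run A
t=4: vr[A=3 B=2 G=2 H=2] → run B
t=5: vr[A=3 B=1870/423 C=2 F=2 G=2 H=2] → run C
t=6: vr[A=3 B=1870/423 C=5006/1991 F=2 G=2 H=2] → run F
t=7: vr[A=3 B=1870/423 C=5006/1991 F=1694/335 G=2 H=2] → run G
t=8: vr[A=3 B=1870/423 C=5006/1991 F=1694/335 G=3 H=2] → run H
t=9: vr[A=3 B=1870/423 C=5006/1991 F=1694/335 G=3 H=3] → run C
t=10: vr[A=3 B=1870/423 F=1694/335 G=3 H=3] → run A
t=11: vr[B=1870/423 F=1694/335 G=3 H=3] → run G
t=12: vr[B=1870/423 F=1694/335 H=3] → run H
t=13: vr[B=1870/423 F=1694/335 H=4] → run H
t=14: vr[B=1870/423 F=1694/335 H=5] → run B
t=15: vr[B=2894/423 F=1694/335 H=5] → run H
t=16: vr[B=2894/423 F=1694/335 H=6] → run F
t=17: vr[B=2894/423 F=2718/335 H=6] → run H
t=18: vr[B=2894/423 F=2718/335 H=7] → run B
t=19: vr[B=1306/141 F=2718/335 H=7] → run H
t=20: vr[B=1306/141 F=2718/335 H=8] → run H
t=21: vr[B=1306/141 F=2718/335] → run F
t=22: vr[B=1306/141 F=3742/335] → run B
t=23: vr[B=4942/423 F=3742/335] → run F
t=24: vr[B=4942/423 F=4766/335] → run B
t=25: vr[B=5966/423 F=4766/335] → run B
t=26: vr[F=4766/335] → run F
t=27: (idle)
t=28: (idle)
t=29: (idle)
t=30: (idle)
t=31: (idle)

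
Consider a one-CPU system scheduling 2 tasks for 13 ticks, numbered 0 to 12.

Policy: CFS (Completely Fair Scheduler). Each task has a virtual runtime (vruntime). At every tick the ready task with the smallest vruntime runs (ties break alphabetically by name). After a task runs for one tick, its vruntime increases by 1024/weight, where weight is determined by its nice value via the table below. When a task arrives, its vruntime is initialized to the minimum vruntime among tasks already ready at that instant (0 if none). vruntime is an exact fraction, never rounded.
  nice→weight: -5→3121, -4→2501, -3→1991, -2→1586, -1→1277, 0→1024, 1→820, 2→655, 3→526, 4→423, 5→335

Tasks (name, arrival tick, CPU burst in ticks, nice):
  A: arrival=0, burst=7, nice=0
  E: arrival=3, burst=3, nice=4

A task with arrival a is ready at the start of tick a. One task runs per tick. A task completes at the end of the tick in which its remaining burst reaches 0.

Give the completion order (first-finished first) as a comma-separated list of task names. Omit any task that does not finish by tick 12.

completion order = A, E

t=0: vr[A=0] → run A
t=1: vr[A=1] → run A
t=2: vr[A=2] → run A
t=3: vr[A=3 E=3] → run A
t=4: vr[A=4 E=3] → run E
t=5: vr[A=4 E=2293/423] → run A
t=6: vr[A=5 E=2293/423] → run A
t=7: vr[A=6 E=2293/423] → run E
t=8: vr[A=6 E=3317/423] → run A
t=9: vr[E=3317/423] → run E
t=10: (idle)
t=11: (idle)
t=12: (idle)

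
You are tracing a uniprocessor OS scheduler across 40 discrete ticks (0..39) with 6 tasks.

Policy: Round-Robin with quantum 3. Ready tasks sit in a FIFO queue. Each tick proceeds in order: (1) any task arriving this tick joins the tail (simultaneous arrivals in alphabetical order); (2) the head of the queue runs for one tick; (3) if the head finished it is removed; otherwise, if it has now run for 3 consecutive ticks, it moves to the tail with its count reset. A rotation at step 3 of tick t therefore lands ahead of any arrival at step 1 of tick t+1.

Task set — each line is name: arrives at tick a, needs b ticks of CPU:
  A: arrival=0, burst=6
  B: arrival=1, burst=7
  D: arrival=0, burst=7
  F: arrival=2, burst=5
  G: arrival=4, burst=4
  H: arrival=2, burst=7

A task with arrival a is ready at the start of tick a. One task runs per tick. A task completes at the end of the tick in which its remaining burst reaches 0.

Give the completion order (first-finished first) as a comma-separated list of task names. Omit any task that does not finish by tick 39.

t=0: queue=[A,D] q_used=0 → run A
t=1: queue=[A,D,B] q_used=1 → run A
t=2: queue=[A,D,B,F,H] q_used=2 → run A
t=3: queue=[D,B,F,H,A] q_used=0 → run D
t=4: queue=[D,B,F,H,A,G] q_used=1 → run D
t=5: queue=[D,B,F,H,A,G] q_used=2 → run D
t=6: queue=[B,F,H,A,G,D] q_used=0 → run B
t=7: queue=[B,F,H,A,G,D] q_used=1 → run B
t=8: queue=[B,F,H,A,G,D] q_used=2 → run B
t=9: queue=[F,H,A,G,D,B] q_used=0 → run F
t=10: queue=[F,H,A,G,D,B] q_used=1 → run F
t=11: queue=[F,H,A,G,D,B] q_used=2 → run F
t=12: queue=[H,A,G,D,B,F] q_used=0 → run H
t=13: queue=[H,A,G,D,B,F] q_used=1 → run H
t=14: queue=[H,A,G,D,B,F] q_used=2 → run H
t=15: queue=[A,G,D,B,F,H] q_used=0 → run A
t=16: queue=[A,G,D,B,F,H] q_used=1 → run A
t=17: queue=[A,G,D,B,F,H] q_used=2 → run A
t=18: queue=[G,D,B,F,H] q_used=0 → run G
t=19: queue=[G,D,B,F,H] q_used=1 → run G
t=20: queue=[G,D,B,F,H] q_used=2 → run G
t=21: queue=[D,B,F,H,G] q_used=0 → run D
t=22: queue=[D,B,F,H,G] q_used=1 → run D
t=23: queue=[D,B,F,H,G] q_used=2 → run D
t=24: queue=[B,F,H,G,D] q_used=0 → run B
t=25: queue=[B,F,H,G,D] q_used=1 → run B
t=26: queue=[B,F,H,G,D] q_used=2 → run B
t=27: queue=[F,H,G,D,B] q_used=0 → run F
t=28: queue=[F,H,G,D,B] q_used=1 → run F
t=29: queue=[H,G,D,B] q_used=0 → run H
t=30: queue=[H,G,D,B] q_used=1 → run H
t=31: queue=[H,G,D,B] q_used=2 → run H
t=32: queue=[G,D,B,H] q_used=0 → run G
t=33: queue=[D,B,H] q_used=0 → run D
t=34: queue=[B,H] q_used=0 → run B
t=35: queue=[H] q_used=0 → run H
t=36: (idle)
t=37: (idle)
t=38: (idle)
t=39: (idle)

completion order = A, F, G, D, B, H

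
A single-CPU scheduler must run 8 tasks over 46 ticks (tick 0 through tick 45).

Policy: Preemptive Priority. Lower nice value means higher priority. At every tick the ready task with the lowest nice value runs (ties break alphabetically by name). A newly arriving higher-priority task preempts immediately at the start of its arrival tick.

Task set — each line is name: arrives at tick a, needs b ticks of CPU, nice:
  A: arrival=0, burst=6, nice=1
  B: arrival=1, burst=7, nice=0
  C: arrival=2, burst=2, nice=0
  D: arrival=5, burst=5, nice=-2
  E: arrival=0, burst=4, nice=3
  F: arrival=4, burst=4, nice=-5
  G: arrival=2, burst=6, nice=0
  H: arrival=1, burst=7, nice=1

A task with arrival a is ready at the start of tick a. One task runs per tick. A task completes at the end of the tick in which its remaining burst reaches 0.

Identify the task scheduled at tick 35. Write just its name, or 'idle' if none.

running at tick 35 = H

t=0: ready={A,E} → run A
t=1: ready={A,B,E,H} → run B
t=2: ready={A,B,C,E,G,H} → run B
t=3: ready={A,B,C,E,G,H} → run B
t=4: ready={A,B,C,E,F,G,H} → run F
t=5: ready={A,B,C,D,E,F,G,H} → run F
t=6: ready={A,B,C,D,E,F,G,H} → run F
t=7: ready={A,B,C,D,E,F,G,H} → run F
t=8: ready={A,B,C,D,E,G,H} → run D
t=9: ready={A,B,C,D,E,G,H} → run D
t=10: ready={A,B,C,D,E,G,H} → run D
t=11: ready={A,B,C,D,E,G,H} → run D
t=12: ready={A,B,C,D,E,G,H} → run D
t=13: ready={A,B,C,E,G,H} → run B
t=14: ready={A,B,C,E,G,H} → run B
t=15: ready={A,B,C,E,G,H} → run B
t=16: ready={A,B,C,E,G,H} → run B
t=17: ready={A,C,E,G,H} → run C
t=18: ready={A,C,E,G,H} → run C
t=19: ready={A,E,G,H} → run G
t=20: ready={A,E,G,H} → run G
t=21: ready={A,E,G,H} → run G
t=22: ready={A,E,G,H} → run G
t=23: ready={A,E,G,H} → run G
t=24: ready={A,E,G,H} → run G
t=25: ready={A,E,H} → run A
t=26: ready={A,E,H} → run A
t=27: ready={A,E,H} → run A
t=28: ready={A,E,H} → run A
t=29: ready={A,E,H} → run A
t=30: ready={E,H} → run H
t=31: ready={E,H} → run H
t=32: ready={E,H} → run H
t=33: ready={E,H} → run H
t=34: ready={E,H} → run H
t=35: ready={E,H} → run H
t=36: ready={E,H} → run H
t=37: ready={E} → run E
t=38: ready={E} → run E
t=39: ready={E} → run E
t=40: ready={E} → run E
t=41: (idle)
t=42: (idle)
t=43: (idle)
t=44: (idle)
t=45: (idle)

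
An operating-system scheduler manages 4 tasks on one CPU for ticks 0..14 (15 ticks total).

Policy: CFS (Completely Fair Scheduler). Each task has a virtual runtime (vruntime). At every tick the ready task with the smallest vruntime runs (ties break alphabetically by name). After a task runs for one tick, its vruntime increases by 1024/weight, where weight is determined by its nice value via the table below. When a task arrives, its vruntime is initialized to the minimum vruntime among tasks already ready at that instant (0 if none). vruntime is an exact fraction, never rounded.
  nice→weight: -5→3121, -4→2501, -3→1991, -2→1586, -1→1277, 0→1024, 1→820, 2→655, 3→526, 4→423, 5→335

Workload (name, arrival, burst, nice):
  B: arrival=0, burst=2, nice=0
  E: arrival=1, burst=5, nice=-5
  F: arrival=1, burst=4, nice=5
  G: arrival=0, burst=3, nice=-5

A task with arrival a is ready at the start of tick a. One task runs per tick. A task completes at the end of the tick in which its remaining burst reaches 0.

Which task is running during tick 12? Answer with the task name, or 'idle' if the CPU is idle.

t=0: vr[B=0 G=0] → run B
t=1: vr[B=1 E=0 F=0 G=0] → run E
t=2: vr[B=1 E=1024/3121 F=0 G=0] → run F
t=3: vr[B=1 E=1024/3121 F=1024/335 G=0] → run G
t=4: vr[B=1 E=1024/3121 F=1024/335 G=1024/3121] → run E
t=5: vr[B=1 E=2048/3121 F=1024/335 G=1024/3121] → run G
t=6: vr[B=1 E=2048/3121 F=1024/335 G=2048/3121] → run E
t=7: vr[B=1 E=3072/3121 F=1024/335 G=2048/3121] → run G
t=8: vr[B=1 E=3072/3121 F=1024/335] → run E
t=9: vr[B=1 E=4096/3121 F=1024/335] → run B
t=10: vr[E=4096/3121 F=1024/335] → run E
t=11: vr[F=1024/335] → run F
t=12: vr[F=2048/335] → run F
t=13: vr[F=3072/335] → run F
t=14: (idle)

running at tick 12 = F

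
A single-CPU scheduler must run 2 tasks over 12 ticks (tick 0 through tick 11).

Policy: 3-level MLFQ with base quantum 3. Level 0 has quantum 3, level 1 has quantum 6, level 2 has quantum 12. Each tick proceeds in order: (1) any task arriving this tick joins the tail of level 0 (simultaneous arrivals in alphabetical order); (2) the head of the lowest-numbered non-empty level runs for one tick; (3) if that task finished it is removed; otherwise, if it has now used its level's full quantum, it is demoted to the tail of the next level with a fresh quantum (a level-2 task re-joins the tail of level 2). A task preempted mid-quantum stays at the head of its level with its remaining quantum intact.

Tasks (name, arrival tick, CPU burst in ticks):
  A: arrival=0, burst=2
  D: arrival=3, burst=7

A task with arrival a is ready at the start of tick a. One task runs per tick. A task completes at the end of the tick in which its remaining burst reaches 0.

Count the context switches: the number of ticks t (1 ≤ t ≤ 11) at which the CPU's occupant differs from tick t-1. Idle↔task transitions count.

context switches = 3

t=0: L0/L1/L2 = A/-/- → run A
t=1: L0/L1/L2 = A/-/- → run A
t=2: (idle)
t=3: L0/L1/L2 = D/-/- → run D
t=4: L0/L1/L2 = D/-/- → run D
t=5: L0/L1/L2 = D/-/- → run D
t=6: L0/L1/L2 = -/D/- → run D
t=7: L0/L1/L2 = -/D/- → run D
t=8: L0/L1/L2 = -/D/- → run D
t=9: L0/L1/L2 = -/D/- → run D
t=10: (idle)
t=11: (idle)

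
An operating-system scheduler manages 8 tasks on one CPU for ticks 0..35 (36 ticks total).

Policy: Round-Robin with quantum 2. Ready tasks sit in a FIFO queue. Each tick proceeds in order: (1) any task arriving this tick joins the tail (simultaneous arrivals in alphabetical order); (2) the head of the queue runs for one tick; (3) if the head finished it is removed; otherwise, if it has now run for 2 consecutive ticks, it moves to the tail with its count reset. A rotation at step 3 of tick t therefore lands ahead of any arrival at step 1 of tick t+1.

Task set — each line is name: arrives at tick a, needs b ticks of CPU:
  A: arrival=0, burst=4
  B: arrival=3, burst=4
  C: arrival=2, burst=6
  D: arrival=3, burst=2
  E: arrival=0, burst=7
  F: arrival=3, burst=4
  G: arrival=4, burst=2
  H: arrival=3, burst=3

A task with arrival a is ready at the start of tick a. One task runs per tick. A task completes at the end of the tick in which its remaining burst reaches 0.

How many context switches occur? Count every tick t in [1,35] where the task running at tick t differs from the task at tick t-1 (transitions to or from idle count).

t=0: queue=[A,E] q_used=0 → run A
t=1: queue=[A,E] q_used=1 → run A
t=2: queue=[E,A,C] q_used=0 → run E
t=3: queue=[E,A,C,B,D,F,H] q_used=1 → run E
t=4: queue=[A,C,B,D,F,H,E,G] q_used=0 → run A
t=5: queue=[A,C,B,D,F,H,E,G] q_used=1 → run A
t=6: queue=[C,B,D,F,H,E,G] q_used=0 → run C
t=7: queue=[C,B,D,F,H,E,G] q_used=1 → run C
t=8: queue=[B,D,F,H,E,G,C] q_used=0 → run B
t=9: queue=[B,D,F,H,E,G,C] q_used=1 → run B
t=10: queue=[D,F,H,E,G,C,B] q_used=0 → run D
t=11: queue=[D,F,H,E,G,C,B] q_used=1 → run D
t=12: queue=[F,H,E,G,C,B] q_used=0 → run F
t=13: queue=[F,H,E,G,C,B] q_used=1 → run F
t=14: queue=[H,E,G,C,B,F] q_used=0 → run H
t=15: queue=[H,E,G,C,B,F] q_used=1 → run H
t=16: queue=[E,G,C,B,F,H] q_used=0 → run E
t=17: queue=[E,G,C,B,F,H] q_used=1 → run E
t=18: queue=[G,C,B,F,H,E] q_used=0 → run G
t=19: queue=[G,C,B,F,H,E] q_used=1 → run G
t=20: queue=[C,B,F,H,E] q_used=0 → run C
t=21: queue=[C,B,F,H,E] q_used=1 → run C
t=22: queue=[B,F,H,E,C] q_used=0 → run B
t=23: queue=[B,F,H,E,C] q_used=1 → run B
t=24: queue=[F,H,E,C] q_used=0 → run F
t=25: queue=[F,H,E,C] q_used=1 → run F
t=26: queue=[H,E,C] q_used=0 → run H
t=27: queue=[E,C] q_used=0 → run E
t=28: queue=[E,C] q_used=1 → run E
t=29: queue=[C,E] q_used=0 → run C
t=30: queue=[C,E] q_used=1 → run C
t=31: queue=[E] q_used=0 → run E
t=32: (idle)
t=33: (idle)
t=34: (idle)
t=35: (idle)

context switches = 17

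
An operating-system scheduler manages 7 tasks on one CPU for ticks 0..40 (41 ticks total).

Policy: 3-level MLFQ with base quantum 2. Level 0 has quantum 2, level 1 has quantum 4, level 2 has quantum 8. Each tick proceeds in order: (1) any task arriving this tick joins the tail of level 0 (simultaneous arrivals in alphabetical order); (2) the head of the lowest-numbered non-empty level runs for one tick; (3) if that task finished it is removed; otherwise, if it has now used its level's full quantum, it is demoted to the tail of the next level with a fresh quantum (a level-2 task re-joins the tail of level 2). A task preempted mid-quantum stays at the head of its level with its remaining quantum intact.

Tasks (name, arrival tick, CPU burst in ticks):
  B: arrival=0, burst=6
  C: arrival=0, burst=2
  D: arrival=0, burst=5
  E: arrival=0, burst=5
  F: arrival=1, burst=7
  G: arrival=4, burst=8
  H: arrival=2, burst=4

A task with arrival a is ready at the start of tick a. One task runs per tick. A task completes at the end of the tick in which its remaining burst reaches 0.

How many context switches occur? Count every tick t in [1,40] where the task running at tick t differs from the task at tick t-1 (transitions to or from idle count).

t=0: L0/L1/L2 = BCDE/-/- → run B
t=1: L0/L1/L2 = BCDEF/-/- → run B
t=2: L0/L1/L2 = CDEFH/B/- → run C
t=3: L0/L1/L2 = CDEFH/B/- → run C
t=4: L0/L1/L2 = DEFHG/B/- → run D
t=5: L0/L1/L2 = DEFHG/B/- → run D
t=6: L0/L1/L2 = EFHG/BD/- → run E
t=7: L0/L1/L2 = EFHG/BD/- → run E
t=8: L0/L1/L2 = FHG/BDE/- → run F
t=9: L0/L1/L2 = FHG/BDE/- → run F
t=10: L0/L1/L2 = HG/BDEF/- → run H
t=11: L0/L1/L2 = HG/BDEF/- → run H
t=12: L0/L1/L2 = G/BDEFH/- → run G
t=13: L0/L1/L2 = G/BDEFH/- → run G
t=14: L0/L1/L2 = -/BDEFHG/- → run B
t=15: L0/L1/L2 = -/BDEFHG/- → run B
t=16: L0/L1/L2 = -/BDEFHG/- → run B
t=17: L0/L1/L2 = -/BDEFHG/- → run B
t=18: L0/L1/L2 = -/DEFHG/- → run D
t=19: L0/L1/L2 = -/DEFHG/- → run D
t=20: L0/L1/L2 = -/DEFHG/- → run D
t=21: L0/L1/L2 = -/EFHG/- → run E
t=22: L0/L1/L2 = -/EFHG/- → run E
t=23: L0/L1/L2 = -/EFHG/- → run E
t=24: L0/L1/L2 = -/FHG/- → run F
t=25: L0/L1/L2 = -/FHG/- → run F
t=26: L0/L1/L2 = -/FHG/- → run F
t=27: L0/L1/L2 = -/FHG/- → run F
t=28: L0/L1/L2 = -/HG/F → run H
t=29: L0/L1/L2 = -/HG/F → run H
t=30: L0/L1/L2 = -/G/F → run G
t=31: L0/L1/L2 = -/G/F → run G
t=32: L0/L1/L2 = -/G/F → run G
t=33: L0/L1/L2 = -/G/F → run G
t=34: L0/L1/L2 = -/-/FG → run F
t=35: L0/L1/L2 = -/-/G → run G
t=36: L0/L1/L2 = -/-/G → run G
t=37: (idle)
t=38: (idle)
t=39: (idle)
t=40: (idle)

context switches = 15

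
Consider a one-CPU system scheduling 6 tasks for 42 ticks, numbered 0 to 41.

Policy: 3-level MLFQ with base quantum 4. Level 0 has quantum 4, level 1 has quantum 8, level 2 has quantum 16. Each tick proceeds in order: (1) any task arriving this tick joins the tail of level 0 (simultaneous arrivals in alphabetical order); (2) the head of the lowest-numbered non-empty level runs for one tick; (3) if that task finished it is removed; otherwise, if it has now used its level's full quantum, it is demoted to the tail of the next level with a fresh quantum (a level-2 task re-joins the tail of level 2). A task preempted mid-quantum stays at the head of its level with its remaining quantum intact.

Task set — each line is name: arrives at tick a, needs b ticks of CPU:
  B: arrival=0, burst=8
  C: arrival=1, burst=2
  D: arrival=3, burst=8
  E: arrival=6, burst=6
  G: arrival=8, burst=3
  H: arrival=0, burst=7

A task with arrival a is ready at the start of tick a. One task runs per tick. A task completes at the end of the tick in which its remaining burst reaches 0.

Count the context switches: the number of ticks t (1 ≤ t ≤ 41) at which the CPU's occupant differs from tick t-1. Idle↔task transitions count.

context switches = 10

t=0: L0/L1/L2 = BH/-/- → run B
t=1: L0/L1/L2 = BHC/-/- → run B
t=2: L0/L1/L2 = BHC/-/- → run B
t=3: L0/L1/L2 = BHCD/-/- → run B
t=4: L0/L1/L2 = HCD/B/- → run H
t=5: L0/L1/L2 = HCD/B/- → run H
t=6: L0/L1/L2 = HCDE/B/- → run H
t=7: L0/L1/L2 = HCDE/B/- → run H
t=8: L0/L1/L2 = CDEG/BH/- → run C
t=9: L0/L1/L2 = CDEG/BH/- → run C
t=10: L0/L1/L2 = DEG/BH/- → run D
t=11: L0/L1/L2 = DEG/BH/- → run D
t=12: L0/L1/L2 = DEG/BH/- → run D
t=13: L0/L1/L2 = DEG/BH/- → run D
t=14: L0/L1/L2 = EG/BHD/- → run E
t=15: L0/L1/L2 = EG/BHD/- → run E
t=16: L0/L1/L2 = EG/BHD/- → run E
t=17: L0/L1/L2 = EG/BHD/- → run E
t=18: L0/L1/L2 = G/BHDE/- → run G
t=19: L0/L1/L2 = G/BHDE/- → run G
t=20: L0/L1/L2 = G/BHDE/- → run G
t=21: L0/L1/L2 = -/BHDE/- → run B
t=22: L0/L1/L2 = -/BHDE/- → run B
t=23: L0/L1/L2 = -/BHDE/- → run B
t=24: L0/L1/L2 = -/BHDE/- → run B
t=25: L0/L1/L2 = -/HDE/- → run H
t=26: L0/L1/L2 = -/HDE/- → run H
t=27: L0/L1/L2 = -/HDE/- → run H
t=28: L0/L1/L2 = -/DE/- → run D
t=29: L0/L1/L2 = -/DE/- → run D
t=30: L0/L1/L2 = -/DE/- → run D
t=31: L0/L1/L2 = -/DE/- → run D
t=32: L0/L1/L2 = -/E/- → run E
t=33: L0/L1/L2 = -/E/- → run E
t=34: (idle)
t=35: (idle)
t=36: (idle)
t=37: (idle)
t=38: (idle)
t=39: (idle)
t=40: (idle)
t=41: (idle)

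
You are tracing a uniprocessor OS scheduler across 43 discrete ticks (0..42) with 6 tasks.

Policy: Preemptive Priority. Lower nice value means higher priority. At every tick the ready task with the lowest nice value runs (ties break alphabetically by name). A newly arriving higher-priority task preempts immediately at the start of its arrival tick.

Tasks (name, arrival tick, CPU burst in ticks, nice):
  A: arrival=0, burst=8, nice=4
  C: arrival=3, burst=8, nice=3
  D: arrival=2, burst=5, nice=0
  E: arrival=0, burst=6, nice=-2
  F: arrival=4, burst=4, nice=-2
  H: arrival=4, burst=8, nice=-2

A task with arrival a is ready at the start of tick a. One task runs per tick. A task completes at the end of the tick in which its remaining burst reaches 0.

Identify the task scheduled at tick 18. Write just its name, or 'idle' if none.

t=0: ready={A,E} → run E
t=1: ready={A,E} → run E
t=2: ready={A,D,E} → run E
t=3: ready={A,C,D,E} → run E
t=4: ready={A,C,D,E,F,H} → run E
t=5: ready={A,C,D,E,F,H} → run E
t=6: ready={A,C,D,F,H} → run F
t=7: ready={A,C,D,F,H} → run F
t=8: ready={A,C,D,F,H} → run F
t=9: ready={A,C,D,F,H} → run F
t=10: ready={A,C,D,H} → run H
t=11: ready={A,C,D,H} → run H
t=12: ready={A,C,D,H} → run H
t=13: ready={A,C,D,H} → run H
t=14: ready={A,C,D,H} → run H
t=15: ready={A,C,D,H} → run H
t=16: ready={A,C,D,H} → run H
t=17: ready={A,C,D,H} → run H
t=18: ready={A,C,D} → run D
t=19: ready={A,C,D} → run D
t=20: ready={A,C,D} → run D
t=21: ready={A,C,D} → run D
t=22: ready={A,C,D} → run D
t=23: ready={A,C} → run C
t=24: ready={A,C} → run C
t=25: ready={A,C} → run C
t=26: ready={A,C} → run C
t=27: ready={A,C} → run C
t=28: ready={A,C} → run C
t=29: ready={A,C} → run C
t=30: ready={A,C} → run C
t=31: ready={A} → run A
t=32: ready={A} → run A
t=33: ready={A} → run A
t=34: ready={A} → run A
t=35: ready={A} → run A
t=36: ready={A} → run A
t=37: ready={A} → run A
t=38: ready={A} → run A
t=39: (idle)
t=40: (idle)
t=41: (idle)
t=42: (idle)

running at tick 18 = D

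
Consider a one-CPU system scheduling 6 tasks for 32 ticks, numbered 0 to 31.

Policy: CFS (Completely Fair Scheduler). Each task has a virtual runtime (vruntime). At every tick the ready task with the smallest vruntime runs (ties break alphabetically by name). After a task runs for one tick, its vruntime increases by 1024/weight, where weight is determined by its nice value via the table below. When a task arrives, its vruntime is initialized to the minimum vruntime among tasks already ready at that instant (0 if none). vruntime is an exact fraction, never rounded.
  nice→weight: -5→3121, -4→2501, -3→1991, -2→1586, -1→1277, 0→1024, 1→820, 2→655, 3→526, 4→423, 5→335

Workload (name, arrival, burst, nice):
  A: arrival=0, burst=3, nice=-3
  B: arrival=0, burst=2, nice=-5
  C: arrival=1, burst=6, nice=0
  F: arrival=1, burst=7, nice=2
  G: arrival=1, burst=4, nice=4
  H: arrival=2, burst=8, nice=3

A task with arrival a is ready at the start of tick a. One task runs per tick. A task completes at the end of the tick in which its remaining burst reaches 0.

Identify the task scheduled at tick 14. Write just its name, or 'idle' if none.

running at tick 14 = C

t=0: vr[A=0 B=0] → run A
t=1: vr[A=1024/1991 B=0 C=0 F=0 G=0] → run B
t=2: vr[A=1024/1991 B=1024/3121 C=0 F=0 G=0 H=0] → run C
t=3: vr[A=1024/1991 B=1024/3121 C=1 F=0 G=0 H=0] → run F
t=4: vr[A=1024/1991 B=1024/3121 C=1 F=1024/655 G=0 H=0] → run G
t=5: vr[A=1024/1991 B=1024/3121 C=1 F=1024/655 G=1024/423 H=0] → run H
t=6: vr[A=1024/1991 B=1024/3121 C=1 F=1024/655 G=1024/423 H=512/263] → run B
t=7: vr[A=1024/1991 C=1 F=1024/655 G=1024/423 H=512/263] → run A
t=8: vr[A=2048/1991 C=1 F=1024/655 G=1024/423 H=512/263] → run C
t=9: vr[A=2048/1991 C=2 F=1024/655 G=1024/423 H=512/263] → run A
t=10: vr[C=2 F=1024/655 G=1024/423 H=512/263] → run F
t=11: vr[C=2 F=2048/655 G=1024/423 H=512/263] → run H
t=12: vr[C=2 F=2048/655 G=1024/423 H=1024/263] → run C
t=13: vr[C=3 F=2048/655 G=1024/423 H=1024/263] → run G
t=14: vr[C=3 F=2048/655 G=2048/423 H=1024/263] → run C
t=15: vr[C=4 F=2048/655 G=2048/423 H=1024/263] → run F
t=16: vr[C=4 F=3072/655 G=2048/423 H=1024/263] → run H
t=17: vr[C=4 F=3072/655 G=2048/423 H=1536/263] → run C
t=18: vr[C=5 F=3072/655 G=2048/423 H=1536/263] → run F
t=19: vr[C=5 F=4096/655 G=2048/423 H=1536/263] → run G
t=20: vr[C=5 F=4096/655 G=1024/141 H=1536/263] → run C
t=21: vr[F=4096/655 G=1024/141 H=1536/263] → run H
t=22: vr[F=4096/655 G=1024/141 H=2048/263] → run F
t=23: vr[F=1024/131 G=1024/141 H=2048/263] → run G
t=24: vr[F=1024/131 H=2048/263] → run H
t=25: vr[F=1024/131 H=2560/263] → run F
t=26: vr[F=6144/655 H=2560/263] → run F
t=27: vr[H=2560/263] → run H
t=28: vr[H=3072/263] → run H
t=29: vr[H=3584/263] → run H
t=30: (idle)
t=31: (idle)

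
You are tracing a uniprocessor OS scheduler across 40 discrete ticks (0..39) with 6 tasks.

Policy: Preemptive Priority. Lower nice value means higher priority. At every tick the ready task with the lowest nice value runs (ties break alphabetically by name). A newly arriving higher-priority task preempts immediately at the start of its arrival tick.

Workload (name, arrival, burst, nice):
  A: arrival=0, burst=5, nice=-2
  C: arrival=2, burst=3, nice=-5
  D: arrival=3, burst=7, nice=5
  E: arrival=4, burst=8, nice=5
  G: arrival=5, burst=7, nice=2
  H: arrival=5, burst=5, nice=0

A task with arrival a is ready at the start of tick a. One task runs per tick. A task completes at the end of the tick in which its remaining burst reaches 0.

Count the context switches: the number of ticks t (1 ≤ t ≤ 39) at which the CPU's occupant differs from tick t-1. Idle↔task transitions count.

context switches = 7

t=0: ready={A} → run A
t=1: ready={A} → run A
t=2: ready={A,C} → run C
t=3: ready={A,C,D} → run C
t=4: ready={A,C,D,E} → run C
t=5: ready={A,D,E,G,H} → run A
t=6: ready={A,D,E,G,H} → run A
t=7: ready={A,D,E,G,H} → run A
t=8: ready={D,E,G,H} → run H
t=9: ready={D,E,G,H} → run H
t=10: ready={D,E,G,H} → run H
t=11: ready={D,E,G,H} → run H
t=12: ready={D,E,G,H} → run H
t=13: ready={D,E,G} → run G
t=14: ready={D,E,G} → run G
t=15: ready={D,E,G} → run G
t=16: ready={D,E,G} → run G
t=17: ready={D,E,G} → run G
t=18: ready={D,E,G} → run G
t=19: ready={D,E,G} → run G
t=20: ready={D,E} → run D
t=21: ready={D,E} → run D
t=22: ready={D,E} → run D
t=23: ready={D,E} → run D
t=24: ready={D,E} → run D
t=25: ready={D,E} → run D
t=26: ready={D,E} → run D
t=27: ready={E} → run E
t=28: ready={E} → run E
t=29: ready={E} → run E
t=30: ready={E} → run E
t=31: ready={E} → run E
t=32: ready={E} → run E
t=33: ready={E} → run E
t=34: ready={E} → run E
t=35: (idle)
t=36: (idle)
t=37: (idle)
t=38: (idle)
t=39: (idle)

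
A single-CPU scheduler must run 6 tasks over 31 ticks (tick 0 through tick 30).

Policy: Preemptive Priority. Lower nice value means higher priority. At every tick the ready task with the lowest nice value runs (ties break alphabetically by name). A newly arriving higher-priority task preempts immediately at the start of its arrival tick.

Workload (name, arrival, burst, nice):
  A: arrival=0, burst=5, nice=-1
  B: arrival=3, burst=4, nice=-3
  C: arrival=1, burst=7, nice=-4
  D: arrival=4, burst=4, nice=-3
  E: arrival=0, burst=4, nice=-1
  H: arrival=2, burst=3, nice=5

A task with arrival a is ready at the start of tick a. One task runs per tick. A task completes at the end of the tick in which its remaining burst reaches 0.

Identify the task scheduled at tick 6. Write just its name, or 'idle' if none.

running at tick 6 = C

t=0: ready={A,E} → run A
t=1: ready={A,C,E} → run C
t=2: ready={A,C,E,H} → run C
t=3: ready={A,B,C,E,H} → run C
t=4: ready={A,B,C,D,E,H} → run C
t=5: ready={A,B,C,D,E,H} → run C
t=6: ready={A,B,C,D,E,H} → run C
t=7: ready={A,B,C,D,E,H} → run C
t=8: ready={A,B,D,E,H} → run B
t=9: ready={A,B,D,E,H} → run B
t=10: ready={A,B,D,E,H} → run B
t=11: ready={A,B,D,E,H} → run B
t=12: ready={A,D,E,H} → run D
t=13: ready={A,D,E,H} → run D
t=14: ready={A,D,E,H} → run D
t=15: ready={A,D,E,H} → run D
t=16: ready={A,E,H} → run A
t=17: ready={A,E,H} → run A
t=18: ready={A,E,H} → run A
t=19: ready={A,E,H} → run A
t=20: ready={E,H} → run E
t=21: ready={E,H} → run E
t=22: ready={E,H} → run E
t=23: ready={E,H} → run E
t=24: ready={H} → run H
t=25: ready={H} → run H
t=26: ready={H} → run H
t=27: (idle)
t=28: (idle)
t=29: (idle)
t=30: (idle)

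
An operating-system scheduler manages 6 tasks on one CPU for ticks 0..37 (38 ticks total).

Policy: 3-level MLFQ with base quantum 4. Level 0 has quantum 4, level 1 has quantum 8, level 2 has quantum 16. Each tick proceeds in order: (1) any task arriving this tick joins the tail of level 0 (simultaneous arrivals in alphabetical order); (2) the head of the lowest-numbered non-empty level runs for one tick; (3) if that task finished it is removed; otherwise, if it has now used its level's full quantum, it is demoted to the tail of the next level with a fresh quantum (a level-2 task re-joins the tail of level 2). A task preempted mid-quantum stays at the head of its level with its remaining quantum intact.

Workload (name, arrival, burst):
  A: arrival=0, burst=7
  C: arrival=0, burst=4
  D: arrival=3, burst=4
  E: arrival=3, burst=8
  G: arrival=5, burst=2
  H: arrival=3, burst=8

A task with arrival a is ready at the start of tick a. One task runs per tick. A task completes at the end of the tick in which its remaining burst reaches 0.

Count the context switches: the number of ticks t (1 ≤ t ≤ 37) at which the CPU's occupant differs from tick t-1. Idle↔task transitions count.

t=0: L0/L1/L2 = AC/-/- → run A
t=1: L0/L1/L2 = AC/-/- → run A
t=2: L0/L1/L2 = AC/-/- → run A
t=3: L0/L1/L2 = ACDEH/-/- → run A
t=4: L0/L1/L2 = CDEH/A/- → run C
t=5: L0/L1/L2 = CDEHG/A/- → run C
t=6: L0/L1/L2 = CDEHG/A/- → run C
t=7: L0/L1/L2 = CDEHG/A/- → run C
t=8: L0/L1/L2 = DEHG/A/- → run D
t=9: L0/L1/L2 = DEHG/A/- → run D
t=10: L0/L1/L2 = DEHG/A/- → run D
t=11: L0/L1/L2 = DEHG/A/- → run D
t=12: L0/L1/L2 = EHG/A/- → run E
t=13: L0/L1/L2 = EHG/A/- → run E
t=14: L0/L1/L2 = EHG/A/- → run E
t=15: L0/L1/L2 = EHG/A/- → run E
t=16: L0/L1/L2 = HG/AE/- → run H
t=17: L0/L1/L2 = HG/AE/- → run H
t=18: L0/L1/L2 = HG/AE/- → run H
t=19: L0/L1/L2 = HG/AE/- → run H
t=20: L0/L1/L2 = G/AEH/- → run G
t=21: L0/L1/L2 = G/AEH/- → run G
t=22: L0/L1/L2 = -/AEH/- → run A
t=23: L0/L1/L2 = -/AEH/- → run A
t=24: L0/L1/L2 = -/AEH/- → run A
t=25: L0/L1/L2 = -/EH/- → run E
t=26: L0/L1/L2 = -/EH/- → run E
t=27: L0/L1/L2 = -/EH/- → run E
t=28: L0/L1/L2 = -/EH/- → run E
t=29: L0/L1/L2 = -/H/- → run H
t=30: L0/L1/L2 = -/H/- → run H
t=31: L0/L1/L2 = -/H/- → run H
t=32: L0/L1/L2 = -/H/- → run H
t=33: (idle)
t=34: (idle)
t=35: (idle)
t=36: (idle)
t=37: (idle)

context switches = 9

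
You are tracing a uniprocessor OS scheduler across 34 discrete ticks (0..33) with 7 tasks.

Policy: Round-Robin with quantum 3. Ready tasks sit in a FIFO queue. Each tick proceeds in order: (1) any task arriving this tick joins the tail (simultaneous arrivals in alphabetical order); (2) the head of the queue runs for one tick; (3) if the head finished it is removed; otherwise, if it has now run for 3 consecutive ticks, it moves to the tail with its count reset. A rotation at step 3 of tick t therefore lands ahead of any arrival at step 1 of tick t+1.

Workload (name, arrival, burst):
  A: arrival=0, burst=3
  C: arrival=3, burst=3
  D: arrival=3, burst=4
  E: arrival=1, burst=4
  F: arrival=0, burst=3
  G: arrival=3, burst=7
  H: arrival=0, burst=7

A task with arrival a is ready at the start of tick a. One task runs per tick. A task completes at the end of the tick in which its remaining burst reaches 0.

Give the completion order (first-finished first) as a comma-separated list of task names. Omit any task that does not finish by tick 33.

completion order = A, F, C, E, D, H, G

t=0: queue=[A,F,H] q_used=0 → run A
t=1: queue=[A,F,H,E] q_used=1 → run A
t=2: queue=[A,F,H,E] q_used=2 → run A
t=3: queue=[F,H,E,C,D,G] q_used=0 → run F
t=4: queue=[F,H,E,C,D,G] q_used=1 → run F
t=5: queue=[F,H,E,C,D,G] q_used=2 → run F
t=6: queue=[H,E,C,D,G] q_used=0 → run H
t=7: queue=[H,E,C,D,G] q_used=1 → run H
t=8: queue=[H,E,C,D,G] q_used=2 → run H
t=9: queue=[E,C,D,G,H] q_used=0 → run E
t=10: queue=[E,C,D,G,H] q_used=1 → run E
t=11: queue=[E,C,D,G,H] q_used=2 → run E
t=12: queue=[C,D,G,H,E] q_used=0 → run C
t=13: queue=[C,D,G,H,E] q_used=1 → run C
t=14: queue=[C,D,G,H,E] q_used=2 → run C
t=15: queue=[D,G,H,E] q_used=0 → run D
t=16: queue=[D,G,H,E] q_used=1 → run D
t=17: queue=[D,G,H,E] q_used=2 → run D
t=18: queue=[G,H,E,D] q_used=0 → run G
t=19: queue=[G,H,E,D] q_used=1 → run G
t=20: queue=[G,H,E,D] q_used=2 → run G
t=21: queue=[H,E,D,G] q_used=0 → run H
t=22: queue=[H,E,D,G] q_used=1 → run H
t=23: queue=[H,E,D,G] q_used=2 → run H
t=24: queue=[E,D,G,H] q_used=0 → run E
t=25: queue=[D,G,H] q_used=0 → run D
t=26: queue=[G,H] q_used=0 → run G
t=27: queue=[G,H] q_used=1 → run G
t=28: queue=[G,H] q_used=2 → run G
t=29: queue=[H,G] q_used=0 → run H
t=30: queue=[G] q_used=0 → run G
t=31: (idle)
t=32: (idle)
t=33: (idle)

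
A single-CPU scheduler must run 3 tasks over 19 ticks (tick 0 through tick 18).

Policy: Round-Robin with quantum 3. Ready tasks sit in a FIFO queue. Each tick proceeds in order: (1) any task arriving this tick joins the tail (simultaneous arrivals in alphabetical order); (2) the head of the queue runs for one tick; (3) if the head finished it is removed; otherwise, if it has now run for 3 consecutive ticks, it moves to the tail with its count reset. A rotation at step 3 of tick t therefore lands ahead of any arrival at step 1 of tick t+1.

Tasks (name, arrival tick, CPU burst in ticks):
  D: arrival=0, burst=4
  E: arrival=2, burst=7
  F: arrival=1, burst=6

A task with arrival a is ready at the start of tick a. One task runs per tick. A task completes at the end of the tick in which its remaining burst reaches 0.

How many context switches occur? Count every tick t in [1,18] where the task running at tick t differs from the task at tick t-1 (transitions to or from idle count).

t=0: queue=[D] q_used=0 → run D
t=1: queue=[D,F] q_used=1 → run D
t=2: queue=[D,F,E] q_used=2 → run D
t=3: queue=[F,E,D] q_used=0 → run F
t=4: queue=[F,E,D] q_used=1 → run F
t=5: queue=[F,E,D] q_used=2 → run F
t=6: queue=[E,D,F] q_used=0 → run E
t=7: queue=[E,D,F] q_used=1 → run E
t=8: queue=[E,D,F] q_used=2 → run E
t=9: queue=[D,F,E] q_used=0 → run D
t=10: queue=[F,E] q_used=0 → run F
t=11: queue=[F,E] q_used=1 → run F
t=12: queue=[F,E] q_used=2 → run F
t=13: queue=[E] q_used=0 → run E
t=14: queue=[E] q_used=1 → run E
t=15: queue=[E] q_used=2 → run E
t=16: queue=[E] q_used=0 → run E
t=17: (idle)
t=18: (idle)

context switches = 6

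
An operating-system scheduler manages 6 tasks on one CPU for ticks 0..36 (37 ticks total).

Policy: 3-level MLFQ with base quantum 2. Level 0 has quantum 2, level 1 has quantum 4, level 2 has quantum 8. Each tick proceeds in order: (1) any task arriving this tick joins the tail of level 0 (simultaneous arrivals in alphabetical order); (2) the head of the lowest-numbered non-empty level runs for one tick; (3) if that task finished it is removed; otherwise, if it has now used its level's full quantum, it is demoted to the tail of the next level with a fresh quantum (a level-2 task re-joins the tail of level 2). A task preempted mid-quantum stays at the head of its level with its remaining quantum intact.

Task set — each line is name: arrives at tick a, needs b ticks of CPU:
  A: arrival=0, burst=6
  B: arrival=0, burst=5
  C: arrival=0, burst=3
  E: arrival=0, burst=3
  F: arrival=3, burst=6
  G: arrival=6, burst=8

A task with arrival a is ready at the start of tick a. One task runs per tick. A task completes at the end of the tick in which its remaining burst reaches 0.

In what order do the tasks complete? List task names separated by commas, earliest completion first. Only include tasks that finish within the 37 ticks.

completion order = A, B, C, E, F, G

t=0: L0/L1/L2 = ABCE/-/- → run A
t=1: L0/L1/L2 = ABCE/-/- → run A
t=2: L0/L1/L2 = BCE/A/- → run B
t=3: L0/L1/L2 = BCEF/A/- → run B
t=4: L0/L1/L2 = CEF/AB/- → run C
t=5: L0/L1/L2 = CEF/AB/- → run C
t=6: L0/L1/L2 = EFG/ABC/- → run E
t=7: L0/L1/L2 = EFG/ABC/- → run E
t=8: L0/L1/L2 = FG/ABCE/- → run F
t=9: L0/L1/L2 = FG/ABCE/- → run F
t=10: L0/L1/L2 = G/ABCEF/- → run G
t=11: L0/L1/L2 = G/ABCEF/- → run G
t=12: L0/L1/L2 = -/ABCEFG/- → run A
t=13: L0/L1/L2 = -/ABCEFG/- → run A
t=14: L0/L1/L2 = -/ABCEFG/- → run A
t=15: L0/L1/L2 = -/ABCEFG/- → run A
t=16: L0/L1/L2 = -/BCEFG/- → run B
t=17: L0/L1/L2 = -/BCEFG/- → run B
t=18: L0/L1/L2 = -/BCEFG/- → run B
t=19: L0/L1/L2 = -/CEFG/- → run C
t=20: L0/L1/L2 = -/EFG/- → run E
t=21: L0/L1/L2 = -/FG/- → run F
t=22: L0/L1/L2 = -/FG/- → run F
t=23: L0/L1/L2 = -/FG/- → run F
t=24: L0/L1/L2 = -/FG/- → run F
t=25: L0/L1/L2 = -/G/- → run G
t=26: L0/L1/L2 = -/G/- → run G
t=27: L0/L1/L2 = -/G/- → run G
t=28: L0/L1/L2 = -/G/- → run G
t=29: L0/L1/L2 = -/-/G → run G
t=30: L0/L1/L2 = -/-/G → run G
t=31: (idle)
t=32: (idle)
t=33: (idle)
t=34: (idle)
t=35: (idle)
t=36: (idle)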